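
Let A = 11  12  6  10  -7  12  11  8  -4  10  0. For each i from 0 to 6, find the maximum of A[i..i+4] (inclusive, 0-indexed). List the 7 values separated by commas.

12, 12, 12, 12, 12, 12, 11

(11, 12, 6, 10, -7) → max 12
(12, 6, 10, -7, 12) → max 12
(6, 10, -7, 12, 11) → max 12
(10, -7, 12, 11, 8) → max 12
(-7, 12, 11, 8, -4) → max 12
(12, 11, 8, -4, 10) → max 12
(11, 8, -4, 10, 0) → max 11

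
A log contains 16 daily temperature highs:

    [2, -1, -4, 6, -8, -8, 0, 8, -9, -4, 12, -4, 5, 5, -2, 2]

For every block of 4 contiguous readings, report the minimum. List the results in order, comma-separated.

[2, -1, -4, 6] → min -4
[-1, -4, 6, -8] → min -8
[-4, 6, -8, -8] → min -8
[6, -8, -8, 0] → min -8
[-8, -8, 0, 8] → min -8
[-8, 0, 8, -9] → min -9
[0, 8, -9, -4] → min -9
[8, -9, -4, 12] → min -9
[-9, -4, 12, -4] → min -9
[-4, 12, -4, 5] → min -4
[12, -4, 5, 5] → min -4
[-4, 5, 5, -2] → min -4
[5, 5, -2, 2] → min -2

-4, -8, -8, -8, -8, -9, -9, -9, -9, -4, -4, -4, -2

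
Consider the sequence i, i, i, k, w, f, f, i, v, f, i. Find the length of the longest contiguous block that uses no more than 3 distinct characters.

add i: window [i] (1 distinct), len 1
add i: window [i, i] (1 distinct), len 2
add i: window [i, i, i] (1 distinct), len 3
add k: window [i, i, i, k] (2 distinct), len 4
add w: window [i, i, i, k, w] (3 distinct), len 5
add f: window [k, w, f] (3 distinct), len 3
add f: window [k, w, f, f] (3 distinct), len 4
add i: window [w, f, f, i] (3 distinct), len 4
add v: window [f, f, i, v] (3 distinct), len 4
add f: window [f, f, i, v, f] (3 distinct), len 5
add i: window [f, f, i, v, f, i] (3 distinct), len 6
Longest length with ≤3 distinct: 6.

6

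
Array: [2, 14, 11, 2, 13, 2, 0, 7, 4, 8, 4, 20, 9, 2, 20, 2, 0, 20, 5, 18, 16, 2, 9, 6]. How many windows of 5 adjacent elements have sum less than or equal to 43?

10

2 14 11 2 13 → sum 42  ≤ 43 ✓
14 11 2 13 2 → sum 42  ≤ 43 ✓
11 2 13 2 0 → sum 28  ≤ 43 ✓
2 13 2 0 7 → sum 24  ≤ 43 ✓
13 2 0 7 4 → sum 26  ≤ 43 ✓
2 0 7 4 8 → sum 21  ≤ 43 ✓
0 7 4 8 4 → sum 23  ≤ 43 ✓
7 4 8 4 20 → sum 43  ≤ 43 ✓
4 8 4 20 9 → sum 45
8 4 20 9 2 → sum 43  ≤ 43 ✓
4 20 9 2 20 → sum 55
20 9 2 20 2 → sum 53
9 2 20 2 0 → sum 33  ≤ 43 ✓
2 20 2 0 20 → sum 44
20 2 0 20 5 → sum 47
2 0 20 5 18 → sum 45
0 20 5 18 16 → sum 59
20 5 18 16 2 → sum 61
5 18 16 2 9 → sum 50
18 16 2 9 6 → sum 51
10 windows satisfy the condition.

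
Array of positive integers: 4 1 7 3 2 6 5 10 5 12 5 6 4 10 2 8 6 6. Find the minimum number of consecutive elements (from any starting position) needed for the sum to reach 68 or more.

10

add 4: running sum 4 < 68
add 1: running sum 5 < 68
add 7: running sum 12 < 68
add 3: running sum 15 < 68
add 2: running sum 17 < 68
add 6: running sum 23 < 68
add 5: running sum 28 < 68
add 10: running sum 38 < 68
add 5: running sum 43 < 68
add 12: running sum 55 < 68
add 5: running sum 60 < 68
add 6: running sum 66 < 68
end 12: [4, 1, 7, 3, 2, 6, 5, 10, 5, 12, 5, 6, 4] sum 70, len 13
end 13: [3, 2, 6, 5, 10, 5, 12, 5, 6, 4, 10] sum 68, len 11
end 14: [3, 2, 6, 5, 10, 5, 12, 5, 6, 4, 10, 2] sum 70, len 12
end 15: [6, 5, 10, 5, 12, 5, 6, 4, 10, 2, 8] sum 73, len 11
end 16: [10, 5, 12, 5, 6, 4, 10, 2, 8, 6] sum 68, len 10
end 17: [10, 5, 12, 5, 6, 4, 10, 2, 8, 6, 6] sum 74, len 11
Shortest qualifying length: 10.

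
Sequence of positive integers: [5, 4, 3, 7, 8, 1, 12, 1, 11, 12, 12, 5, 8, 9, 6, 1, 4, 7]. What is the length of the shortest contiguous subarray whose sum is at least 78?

add 5: running sum 5 < 78
add 4: running sum 9 < 78
add 3: running sum 12 < 78
add 7: running sum 19 < 78
add 8: running sum 27 < 78
add 1: running sum 28 < 78
add 12: running sum 40 < 78
add 1: running sum 41 < 78
add 11: running sum 52 < 78
add 12: running sum 64 < 78
add 12: running sum 76 < 78
add 5: shortest ending here [5, 4, 3, 7, 8, 1, 12, 1, 11, 12, 12, 5] sum 81, len 12
add 8: shortest ending here [3, 7, 8, 1, 12, 1, 11, 12, 12, 5, 8] sum 80, len 11
add 9: shortest ending here [8, 1, 12, 1, 11, 12, 12, 5, 8, 9] sum 79, len 10
add 6: shortest ending here [8, 1, 12, 1, 11, 12, 12, 5, 8, 9, 6] sum 85, len 11
add 1: shortest ending here [1, 12, 1, 11, 12, 12, 5, 8, 9, 6, 1] sum 78, len 11
add 4: shortest ending here [12, 1, 11, 12, 12, 5, 8, 9, 6, 1, 4] sum 81, len 11
add 7: shortest ending here [12, 1, 11, 12, 12, 5, 8, 9, 6, 1, 4, 7] sum 88, len 12
Shortest qualifying length: 10.

10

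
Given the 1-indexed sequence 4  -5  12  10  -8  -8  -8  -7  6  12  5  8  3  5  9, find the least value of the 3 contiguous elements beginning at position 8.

-7

Elements at indices 8..10: -7, 6, 12
min(-7, 6, 12) = -7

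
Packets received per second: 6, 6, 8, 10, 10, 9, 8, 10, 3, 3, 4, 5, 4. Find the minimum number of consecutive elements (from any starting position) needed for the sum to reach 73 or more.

10

add 6: running sum 6 < 73
add 6: running sum 12 < 73
add 8: running sum 20 < 73
add 10: running sum 30 < 73
add 10: running sum 40 < 73
add 9: running sum 49 < 73
add 8: running sum 57 < 73
add 10: running sum 67 < 73
add 3: running sum 70 < 73
add 3: shortest ending here [6, 6, 8, 10, 10, 9, 8, 10, 3, 3] sum 73, len 10
add 4: shortest ending here [6, 6, 8, 10, 10, 9, 8, 10, 3, 3, 4] sum 77, len 11
add 5: shortest ending here [6, 8, 10, 10, 9, 8, 10, 3, 3, 4, 5] sum 76, len 11
add 4: shortest ending here [8, 10, 10, 9, 8, 10, 3, 3, 4, 5, 4] sum 74, len 11
Shortest qualifying length: 10.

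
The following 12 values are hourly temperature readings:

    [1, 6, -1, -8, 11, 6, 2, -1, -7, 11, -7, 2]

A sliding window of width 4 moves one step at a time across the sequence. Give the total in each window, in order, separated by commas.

-2, 8, 8, 11, 18, 0, 5, -4, -1

(1, 6, -1, -8) → sum -2
(6, -1, -8, 11) → sum 8
(-1, -8, 11, 6) → sum 8
(-8, 11, 6, 2) → sum 11
(11, 6, 2, -1) → sum 18
(6, 2, -1, -7) → sum 0
(2, -1, -7, 11) → sum 5
(-1, -7, 11, -7) → sum -4
(-7, 11, -7, 2) → sum -1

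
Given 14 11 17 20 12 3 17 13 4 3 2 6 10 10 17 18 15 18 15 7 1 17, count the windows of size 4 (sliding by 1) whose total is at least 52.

9

14 11 17 20 → sum 62  ≥ 52 ✓
11 17 20 12 → sum 60  ≥ 52 ✓
17 20 12 3 → sum 52  ≥ 52 ✓
20 12 3 17 → sum 52  ≥ 52 ✓
12 3 17 13 → sum 45
3 17 13 4 → sum 37
17 13 4 3 → sum 37
13 4 3 2 → sum 22
4 3 2 6 → sum 15
3 2 6 10 → sum 21
2 6 10 10 → sum 28
6 10 10 17 → sum 43
10 10 17 18 → sum 55  ≥ 52 ✓
10 17 18 15 → sum 60  ≥ 52 ✓
17 18 15 18 → sum 68  ≥ 52 ✓
18 15 18 15 → sum 66  ≥ 52 ✓
15 18 15 7 → sum 55  ≥ 52 ✓
18 15 7 1 → sum 41
15 7 1 17 → sum 40
9 windows satisfy the condition.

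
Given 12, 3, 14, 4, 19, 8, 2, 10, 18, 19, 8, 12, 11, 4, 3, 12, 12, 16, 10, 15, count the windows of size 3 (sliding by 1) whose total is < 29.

6

(12, 3, 14) → sum 29
(3, 14, 4) → sum 21  < 29 ✓
(14, 4, 19) → sum 37
(4, 19, 8) → sum 31
(19, 8, 2) → sum 29
(8, 2, 10) → sum 20  < 29 ✓
(2, 10, 18) → sum 30
(10, 18, 19) → sum 47
(18, 19, 8) → sum 45
(19, 8, 12) → sum 39
(8, 12, 11) → sum 31
(12, 11, 4) → sum 27  < 29 ✓
(11, 4, 3) → sum 18  < 29 ✓
(4, 3, 12) → sum 19  < 29 ✓
(3, 12, 12) → sum 27  < 29 ✓
(12, 12, 16) → sum 40
(12, 16, 10) → sum 38
(16, 10, 15) → sum 41
6 windows satisfy the condition.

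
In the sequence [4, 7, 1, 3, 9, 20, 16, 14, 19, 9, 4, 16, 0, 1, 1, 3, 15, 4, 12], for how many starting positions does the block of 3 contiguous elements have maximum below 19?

(4, 7, 1) → max 7  < 19 ✓
(7, 1, 3) → max 7  < 19 ✓
(1, 3, 9) → max 9  < 19 ✓
(3, 9, 20) → max 20
(9, 20, 16) → max 20
(20, 16, 14) → max 20
(16, 14, 19) → max 19
(14, 19, 9) → max 19
(19, 9, 4) → max 19
(9, 4, 16) → max 16  < 19 ✓
(4, 16, 0) → max 16  < 19 ✓
(16, 0, 1) → max 16  < 19 ✓
(0, 1, 1) → max 1  < 19 ✓
(1, 1, 3) → max 3  < 19 ✓
(1, 3, 15) → max 15  < 19 ✓
(3, 15, 4) → max 15  < 19 ✓
(15, 4, 12) → max 15  < 19 ✓
11 windows satisfy the condition.

11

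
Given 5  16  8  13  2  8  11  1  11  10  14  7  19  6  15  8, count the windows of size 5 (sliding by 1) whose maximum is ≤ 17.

8

5 16 8 13 2 → max 16  ≤ 17 ✓
16 8 13 2 8 → max 16  ≤ 17 ✓
8 13 2 8 11 → max 13  ≤ 17 ✓
13 2 8 11 1 → max 13  ≤ 17 ✓
2 8 11 1 11 → max 11  ≤ 17 ✓
8 11 1 11 10 → max 11  ≤ 17 ✓
11 1 11 10 14 → max 14  ≤ 17 ✓
1 11 10 14 7 → max 14  ≤ 17 ✓
11 10 14 7 19 → max 19
10 14 7 19 6 → max 19
14 7 19 6 15 → max 19
7 19 6 15 8 → max 19
8 windows satisfy the condition.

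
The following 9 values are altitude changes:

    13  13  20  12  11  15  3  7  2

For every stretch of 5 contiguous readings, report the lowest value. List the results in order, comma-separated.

(13, 13, 20, 12, 11) → min 11
(13, 20, 12, 11, 15) → min 11
(20, 12, 11, 15, 3) → min 3
(12, 11, 15, 3, 7) → min 3
(11, 15, 3, 7, 2) → min 2

11, 11, 3, 3, 2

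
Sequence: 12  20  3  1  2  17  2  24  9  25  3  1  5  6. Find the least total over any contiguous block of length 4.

Window sums for each of the 11 positions:
(12, 20, 3, 1) → sum 36
(20, 3, 1, 2) → sum 26
(3, 1, 2, 17) → sum 23
(1, 2, 17, 2) → sum 22
(2, 17, 2, 24) → sum 45
(17, 2, 24, 9) → sum 52
(2, 24, 9, 25) → sum 60
(24, 9, 25, 3) → sum 61
(9, 25, 3, 1) → sum 38
(25, 3, 1, 5) → sum 34
(3, 1, 5, 6) → sum 15
Least of these is 15.

15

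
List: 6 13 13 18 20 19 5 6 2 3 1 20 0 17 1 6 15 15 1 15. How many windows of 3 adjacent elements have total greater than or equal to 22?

13

(6, 13, 13) → sum 32  ≥ 22 ✓
(13, 13, 18) → sum 44  ≥ 22 ✓
(13, 18, 20) → sum 51  ≥ 22 ✓
(18, 20, 19) → sum 57  ≥ 22 ✓
(20, 19, 5) → sum 44  ≥ 22 ✓
(19, 5, 6) → sum 30  ≥ 22 ✓
(5, 6, 2) → sum 13
(6, 2, 3) → sum 11
(2, 3, 1) → sum 6
(3, 1, 20) → sum 24  ≥ 22 ✓
(1, 20, 0) → sum 21
(20, 0, 17) → sum 37  ≥ 22 ✓
(0, 17, 1) → sum 18
(17, 1, 6) → sum 24  ≥ 22 ✓
(1, 6, 15) → sum 22  ≥ 22 ✓
(6, 15, 15) → sum 36  ≥ 22 ✓
(15, 15, 1) → sum 31  ≥ 22 ✓
(15, 1, 15) → sum 31  ≥ 22 ✓
13 windows satisfy the condition.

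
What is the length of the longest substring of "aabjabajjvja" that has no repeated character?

add a: [a] len 1
add a (repeat a, move left end past it): [a] len 1
add b: [a, b] len 2
add j: [a, b, j] len 3
add a (repeat a, move left end past it): [b, j, a] len 3
add b (repeat b, move left end past it): [j, a, b] len 3
add a (repeat a, move left end past it): [b, a] len 2
add j: [b, a, j] len 3
add j (repeat j, move left end past it): [j] len 1
add v: [j, v] len 2
add j (repeat j, move left end past it): [v, j] len 2
add a: [v, j, a] len 3
Longest all-distinct length: 3.

3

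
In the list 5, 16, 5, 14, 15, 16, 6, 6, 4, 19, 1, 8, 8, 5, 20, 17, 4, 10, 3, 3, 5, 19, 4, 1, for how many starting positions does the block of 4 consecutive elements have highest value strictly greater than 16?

5 16 5 14 → max 16
16 5 14 15 → max 16
5 14 15 16 → max 16
14 15 16 6 → max 16
15 16 6 6 → max 16
16 6 6 4 → max 16
6 6 4 19 → max 19  > 16 ✓
6 4 19 1 → max 19  > 16 ✓
4 19 1 8 → max 19  > 16 ✓
19 1 8 8 → max 19  > 16 ✓
1 8 8 5 → max 8
8 8 5 20 → max 20  > 16 ✓
8 5 20 17 → max 20  > 16 ✓
5 20 17 4 → max 20  > 16 ✓
20 17 4 10 → max 20  > 16 ✓
17 4 10 3 → max 17  > 16 ✓
4 10 3 3 → max 10
10 3 3 5 → max 10
3 3 5 19 → max 19  > 16 ✓
3 5 19 4 → max 19  > 16 ✓
5 19 4 1 → max 19  > 16 ✓
12 windows satisfy the condition.

12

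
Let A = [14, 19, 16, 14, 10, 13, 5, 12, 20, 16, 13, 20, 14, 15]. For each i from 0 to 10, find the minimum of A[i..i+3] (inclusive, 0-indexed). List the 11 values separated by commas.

14, 10, 10, 5, 5, 5, 5, 12, 13, 13, 13

[14, 19, 16, 14] → min 14
[19, 16, 14, 10] → min 10
[16, 14, 10, 13] → min 10
[14, 10, 13, 5] → min 5
[10, 13, 5, 12] → min 5
[13, 5, 12, 20] → min 5
[5, 12, 20, 16] → min 5
[12, 20, 16, 13] → min 12
[20, 16, 13, 20] → min 13
[16, 13, 20, 14] → min 13
[13, 20, 14, 15] → min 13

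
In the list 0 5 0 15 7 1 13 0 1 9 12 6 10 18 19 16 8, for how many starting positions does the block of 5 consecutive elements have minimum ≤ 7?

0 5 0 15 7 → min 0  ≤ 7 ✓
5 0 15 7 1 → min 0  ≤ 7 ✓
0 15 7 1 13 → min 0  ≤ 7 ✓
15 7 1 13 0 → min 0  ≤ 7 ✓
7 1 13 0 1 → min 0  ≤ 7 ✓
1 13 0 1 9 → min 0  ≤ 7 ✓
13 0 1 9 12 → min 0  ≤ 7 ✓
0 1 9 12 6 → min 0  ≤ 7 ✓
1 9 12 6 10 → min 1  ≤ 7 ✓
9 12 6 10 18 → min 6  ≤ 7 ✓
12 6 10 18 19 → min 6  ≤ 7 ✓
6 10 18 19 16 → min 6  ≤ 7 ✓
10 18 19 16 8 → min 8
12 windows satisfy the condition.

12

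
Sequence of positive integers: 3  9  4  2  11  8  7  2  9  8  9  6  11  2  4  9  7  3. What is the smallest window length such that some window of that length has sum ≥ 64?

Extend right; whenever the sum reaches 64, record the length and shrink from the left:
add 3: running sum 3 < 64
add 9: running sum 12 < 64
add 4: running sum 16 < 64
add 2: running sum 18 < 64
add 11: running sum 29 < 64
add 8: running sum 37 < 64
add 7: running sum 44 < 64
add 2: running sum 46 < 64
add 9: running sum 55 < 64
add 8: running sum 63 < 64
add 9: shortest ending here [9, 4, 2, 11, 8, 7, 2, 9, 8, 9] sum 69, len 10
add 6: shortest ending here [4, 2, 11, 8, 7, 2, 9, 8, 9, 6] sum 66, len 10
add 11: shortest ending here [11, 8, 7, 2, 9, 8, 9, 6, 11] sum 71, len 9
add 2: shortest ending here [11, 8, 7, 2, 9, 8, 9, 6, 11, 2] sum 73, len 10
add 4: shortest ending here [8, 7, 2, 9, 8, 9, 6, 11, 2, 4] sum 66, len 10
add 9: shortest ending here [7, 2, 9, 8, 9, 6, 11, 2, 4, 9] sum 67, len 10
add 7: shortest ending here [9, 8, 9, 6, 11, 2, 4, 9, 7] sum 65, len 9
add 3: shortest ending here [9, 8, 9, 6, 11, 2, 4, 9, 7, 3] sum 68, len 10
Shortest qualifying length: 9.

9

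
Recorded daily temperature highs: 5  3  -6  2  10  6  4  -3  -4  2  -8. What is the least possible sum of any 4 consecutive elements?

Window sums for each of the 8 positions:
(5, 3, -6, 2) → sum 4
(3, -6, 2, 10) → sum 9
(-6, 2, 10, 6) → sum 12
(2, 10, 6, 4) → sum 22
(10, 6, 4, -3) → sum 17
(6, 4, -3, -4) → sum 3
(4, -3, -4, 2) → sum -1
(-3, -4, 2, -8) → sum -13
Least of these is -13.

-13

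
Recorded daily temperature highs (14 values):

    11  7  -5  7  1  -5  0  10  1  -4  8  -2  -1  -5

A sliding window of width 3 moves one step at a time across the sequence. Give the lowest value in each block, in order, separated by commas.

Sliding a size-3 window across the 14 values:
(11, 7, -5) → min -5
(7, -5, 7) → min -5
(-5, 7, 1) → min -5
(7, 1, -5) → min -5
(1, -5, 0) → min -5
(-5, 0, 10) → min -5
(0, 10, 1) → min 0
(10, 1, -4) → min -4
(1, -4, 8) → min -4
(-4, 8, -2) → min -4
(8, -2, -1) → min -2
(-2, -1, -5) → min -5

-5, -5, -5, -5, -5, -5, 0, -4, -4, -4, -2, -5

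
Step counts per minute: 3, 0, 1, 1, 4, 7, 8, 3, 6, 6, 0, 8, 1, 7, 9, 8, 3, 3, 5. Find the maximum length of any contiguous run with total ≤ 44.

Extend to the right; shrink from the left whenever the sum exceeds 44:
→ 3: sum 3, len 1
→ 0: sum 3, len 2
→ 1: sum 4, len 3
→ 1: sum 5, len 4
→ 4: sum 9, len 5
→ 7: sum 16, len 6
→ 8: sum 24, len 7
→ 3: sum 27, len 8
→ 6: sum 33, len 9
→ 6: sum 39, len 10
→ 0: sum 39, len 11
→ 8 (dropped 3): sum 44, len 11
→ 1 (dropped 0, 1): sum 44, len 10
→ 7 (dropped 1, 4, 7): sum 39, len 8
→ 9 (dropped 8): sum 40, len 8
→ 8 (dropped 3, 6): sum 39, len 7
→ 3: sum 42, len 8
→ 3 (dropped 6): sum 39, len 8
→ 5: sum 44, len 9
Longest length seen: 11.

11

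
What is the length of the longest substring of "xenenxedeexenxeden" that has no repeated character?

[x] len 1
[x, e] len 2
[x, e, n] len 3
[n, e] len 2
[e, n] len 2
[e, n, x] len 3
[n, x, e] len 3
[n, x, e, d] len 4
[d, e] len 2
[e] len 1
[e, x] len 2
[x, e] len 2
[x, e, n] len 3
[e, n, x] len 3
[n, x, e] len 3
[n, x, e, d] len 4
[d, e] len 2
[d, e, n] len 3
Longest all-distinct length: 4.

4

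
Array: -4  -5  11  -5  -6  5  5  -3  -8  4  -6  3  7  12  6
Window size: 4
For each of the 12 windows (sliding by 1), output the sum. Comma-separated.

-4 -5 11 -5 → sum -3
-5 11 -5 -6 → sum -5
11 -5 -6 5 → sum 5
-5 -6 5 5 → sum -1
-6 5 5 -3 → sum 1
5 5 -3 -8 → sum -1
5 -3 -8 4 → sum -2
-3 -8 4 -6 → sum -13
-8 4 -6 3 → sum -7
4 -6 3 7 → sum 8
-6 3 7 12 → sum 16
3 7 12 6 → sum 28

-3, -5, 5, -1, 1, -1, -2, -13, -7, 8, 16, 28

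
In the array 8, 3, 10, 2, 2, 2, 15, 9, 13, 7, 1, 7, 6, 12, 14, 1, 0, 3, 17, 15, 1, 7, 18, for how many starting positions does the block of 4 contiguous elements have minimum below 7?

19

[8, 3, 10, 2] → min 2  < 7 ✓
[3, 10, 2, 2] → min 2  < 7 ✓
[10, 2, 2, 2] → min 2  < 7 ✓
[2, 2, 2, 15] → min 2  < 7 ✓
[2, 2, 15, 9] → min 2  < 7 ✓
[2, 15, 9, 13] → min 2  < 7 ✓
[15, 9, 13, 7] → min 7
[9, 13, 7, 1] → min 1  < 7 ✓
[13, 7, 1, 7] → min 1  < 7 ✓
[7, 1, 7, 6] → min 1  < 7 ✓
[1, 7, 6, 12] → min 1  < 7 ✓
[7, 6, 12, 14] → min 6  < 7 ✓
[6, 12, 14, 1] → min 1  < 7 ✓
[12, 14, 1, 0] → min 0  < 7 ✓
[14, 1, 0, 3] → min 0  < 7 ✓
[1, 0, 3, 17] → min 0  < 7 ✓
[0, 3, 17, 15] → min 0  < 7 ✓
[3, 17, 15, 1] → min 1  < 7 ✓
[17, 15, 1, 7] → min 1  < 7 ✓
[15, 1, 7, 18] → min 1  < 7 ✓
19 windows satisfy the condition.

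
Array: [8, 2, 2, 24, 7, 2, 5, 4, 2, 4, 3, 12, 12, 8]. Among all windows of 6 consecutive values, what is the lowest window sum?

[8, 2, 2, 24, 7, 2] → sum 45
[2, 2, 24, 7, 2, 5] → sum 42
[2, 24, 7, 2, 5, 4] → sum 44
[24, 7, 2, 5, 4, 2] → sum 44
[7, 2, 5, 4, 2, 4] → sum 24
[2, 5, 4, 2, 4, 3] → sum 20
[5, 4, 2, 4, 3, 12] → sum 30
[4, 2, 4, 3, 12, 12] → sum 37
[2, 4, 3, 12, 12, 8] → sum 41
Lowest of these is 20.

20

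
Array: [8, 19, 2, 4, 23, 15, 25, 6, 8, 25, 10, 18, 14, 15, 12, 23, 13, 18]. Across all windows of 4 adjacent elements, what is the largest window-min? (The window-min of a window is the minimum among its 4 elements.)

12

Each size-4 window and its min:
8 19 2 4 → min 2
19 2 4 23 → min 2
2 4 23 15 → min 2
4 23 15 25 → min 4
23 15 25 6 → min 6
15 25 6 8 → min 6
25 6 8 25 → min 6
6 8 25 10 → min 6
8 25 10 18 → min 8
25 10 18 14 → min 10
10 18 14 15 → min 10
18 14 15 12 → min 12
14 15 12 23 → min 12
15 12 23 13 → min 12
12 23 13 18 → min 12
Largest of these is 12.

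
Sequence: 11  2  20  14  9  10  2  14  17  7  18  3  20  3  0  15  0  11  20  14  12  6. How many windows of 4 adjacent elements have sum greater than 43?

11

[11, 2, 20, 14] → sum 47  > 43 ✓
[2, 20, 14, 9] → sum 45  > 43 ✓
[20, 14, 9, 10] → sum 53  > 43 ✓
[14, 9, 10, 2] → sum 35
[9, 10, 2, 14] → sum 35
[10, 2, 14, 17] → sum 43
[2, 14, 17, 7] → sum 40
[14, 17, 7, 18] → sum 56  > 43 ✓
[17, 7, 18, 3] → sum 45  > 43 ✓
[7, 18, 3, 20] → sum 48  > 43 ✓
[18, 3, 20, 3] → sum 44  > 43 ✓
[3, 20, 3, 0] → sum 26
[20, 3, 0, 15] → sum 38
[3, 0, 15, 0] → sum 18
[0, 15, 0, 11] → sum 26
[15, 0, 11, 20] → sum 46  > 43 ✓
[0, 11, 20, 14] → sum 45  > 43 ✓
[11, 20, 14, 12] → sum 57  > 43 ✓
[20, 14, 12, 6] → sum 52  > 43 ✓
11 windows satisfy the condition.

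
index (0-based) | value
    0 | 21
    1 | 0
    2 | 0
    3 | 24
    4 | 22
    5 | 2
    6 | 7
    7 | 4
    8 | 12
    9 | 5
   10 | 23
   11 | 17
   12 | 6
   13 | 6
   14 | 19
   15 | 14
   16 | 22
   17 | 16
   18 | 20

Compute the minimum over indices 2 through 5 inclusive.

Elements at indices 2..5: 0, 24, 22, 2
min(0, 24, 22, 2) = 0

0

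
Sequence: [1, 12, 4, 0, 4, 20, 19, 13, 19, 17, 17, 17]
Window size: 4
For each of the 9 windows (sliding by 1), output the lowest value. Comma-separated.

(1, 12, 4, 0) → min 0
(12, 4, 0, 4) → min 0
(4, 0, 4, 20) → min 0
(0, 4, 20, 19) → min 0
(4, 20, 19, 13) → min 4
(20, 19, 13, 19) → min 13
(19, 13, 19, 17) → min 13
(13, 19, 17, 17) → min 13
(19, 17, 17, 17) → min 17

0, 0, 0, 0, 4, 13, 13, 13, 17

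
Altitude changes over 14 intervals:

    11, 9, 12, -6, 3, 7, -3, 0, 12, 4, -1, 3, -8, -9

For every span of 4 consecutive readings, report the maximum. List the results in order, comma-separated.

12, 12, 12, 7, 7, 12, 12, 12, 12, 4, 3

(11, 9, 12, -6) → max 12
(9, 12, -6, 3) → max 12
(12, -6, 3, 7) → max 12
(-6, 3, 7, -3) → max 7
(3, 7, -3, 0) → max 7
(7, -3, 0, 12) → max 12
(-3, 0, 12, 4) → max 12
(0, 12, 4, -1) → max 12
(12, 4, -1, 3) → max 12
(4, -1, 3, -8) → max 4
(-1, 3, -8, -9) → max 3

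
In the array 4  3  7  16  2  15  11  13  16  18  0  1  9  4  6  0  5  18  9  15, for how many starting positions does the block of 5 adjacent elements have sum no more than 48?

[4, 3, 7, 16, 2] → sum 32  ≤ 48 ✓
[3, 7, 16, 2, 15] → sum 43  ≤ 48 ✓
[7, 16, 2, 15, 11] → sum 51
[16, 2, 15, 11, 13] → sum 57
[2, 15, 11, 13, 16] → sum 57
[15, 11, 13, 16, 18] → sum 73
[11, 13, 16, 18, 0] → sum 58
[13, 16, 18, 0, 1] → sum 48  ≤ 48 ✓
[16, 18, 0, 1, 9] → sum 44  ≤ 48 ✓
[18, 0, 1, 9, 4] → sum 32  ≤ 48 ✓
[0, 1, 9, 4, 6] → sum 20  ≤ 48 ✓
[1, 9, 4, 6, 0] → sum 20  ≤ 48 ✓
[9, 4, 6, 0, 5] → sum 24  ≤ 48 ✓
[4, 6, 0, 5, 18] → sum 33  ≤ 48 ✓
[6, 0, 5, 18, 9] → sum 38  ≤ 48 ✓
[0, 5, 18, 9, 15] → sum 47  ≤ 48 ✓
11 windows satisfy the condition.

11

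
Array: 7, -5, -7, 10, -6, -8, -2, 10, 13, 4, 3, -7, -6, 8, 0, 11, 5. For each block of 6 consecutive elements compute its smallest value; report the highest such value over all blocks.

[7, -5, -7, 10, -6, -8] → min -8
[-5, -7, 10, -6, -8, -2] → min -8
[-7, 10, -6, -8, -2, 10] → min -8
[10, -6, -8, -2, 10, 13] → min -8
[-6, -8, -2, 10, 13, 4] → min -8
[-8, -2, 10, 13, 4, 3] → min -8
[-2, 10, 13, 4, 3, -7] → min -7
[10, 13, 4, 3, -7, -6] → min -7
[13, 4, 3, -7, -6, 8] → min -7
[4, 3, -7, -6, 8, 0] → min -7
[3, -7, -6, 8, 0, 11] → min -7
[-7, -6, 8, 0, 11, 5] → min -7
Highest of these is -7.

-7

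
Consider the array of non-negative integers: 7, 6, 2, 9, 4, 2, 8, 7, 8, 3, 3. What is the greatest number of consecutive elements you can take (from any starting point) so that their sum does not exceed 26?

5

→ 7: sum 7, len 1
→ 6: sum 13, len 2
→ 2: sum 15, len 3
→ 9: sum 24, len 4
→ 4 (dropped 7): sum 21, len 4
→ 2: sum 23, len 5
→ 8 (dropped 6): sum 25, len 5
→ 7 (dropped 2, 9): sum 21, len 4
→ 8 (dropped 4): sum 25, len 4
→ 3 (dropped 2): sum 26, len 4
→ 3 (dropped 8): sum 21, len 4
Longest length seen: 5.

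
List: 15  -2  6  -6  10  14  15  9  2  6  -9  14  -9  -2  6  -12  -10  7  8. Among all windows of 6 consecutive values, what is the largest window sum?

56

(15, -2, 6, -6, 10, 14) → sum 37
(-2, 6, -6, 10, 14, 15) → sum 37
(6, -6, 10, 14, 15, 9) → sum 48
(-6, 10, 14, 15, 9, 2) → sum 44
(10, 14, 15, 9, 2, 6) → sum 56
(14, 15, 9, 2, 6, -9) → sum 37
(15, 9, 2, 6, -9, 14) → sum 37
(9, 2, 6, -9, 14, -9) → sum 13
(2, 6, -9, 14, -9, -2) → sum 2
(6, -9, 14, -9, -2, 6) → sum 6
(-9, 14, -9, -2, 6, -12) → sum -12
(14, -9, -2, 6, -12, -10) → sum -13
(-9, -2, 6, -12, -10, 7) → sum -20
(-2, 6, -12, -10, 7, 8) → sum -3
Largest of these is 56.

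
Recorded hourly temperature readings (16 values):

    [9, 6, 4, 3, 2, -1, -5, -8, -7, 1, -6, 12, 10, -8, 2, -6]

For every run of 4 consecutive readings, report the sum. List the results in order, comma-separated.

22, 15, 8, -1, -12, -21, -19, -20, 0, 17, 8, 16, -2

(9, 6, 4, 3) → sum 22
(6, 4, 3, 2) → sum 15
(4, 3, 2, -1) → sum 8
(3, 2, -1, -5) → sum -1
(2, -1, -5, -8) → sum -12
(-1, -5, -8, -7) → sum -21
(-5, -8, -7, 1) → sum -19
(-8, -7, 1, -6) → sum -20
(-7, 1, -6, 12) → sum 0
(1, -6, 12, 10) → sum 17
(-6, 12, 10, -8) → sum 8
(12, 10, -8, 2) → sum 16
(10, -8, 2, -6) → sum -2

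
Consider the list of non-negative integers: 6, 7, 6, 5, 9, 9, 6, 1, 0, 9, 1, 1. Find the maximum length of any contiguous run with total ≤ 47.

[6] sum 6 len 1
[6, 7] sum 13 len 2
[6, 7, 6] sum 19 len 3
[6, 7, 6, 5] sum 24 len 4
[6, 7, 6, 5, 9] sum 33 len 5
[6, 7, 6, 5, 9, 9] sum 42 len 6
[7, 6, 5, 9, 9, 6] sum 42 len 6
[7, 6, 5, 9, 9, 6, 1] sum 43 len 7
[7, 6, 5, 9, 9, 6, 1, 0] sum 43 len 8
[6, 5, 9, 9, 6, 1, 0, 9] sum 45 len 8
[6, 5, 9, 9, 6, 1, 0, 9, 1] sum 46 len 9
[6, 5, 9, 9, 6, 1, 0, 9, 1, 1] sum 47 len 10
Longest length seen: 10.

10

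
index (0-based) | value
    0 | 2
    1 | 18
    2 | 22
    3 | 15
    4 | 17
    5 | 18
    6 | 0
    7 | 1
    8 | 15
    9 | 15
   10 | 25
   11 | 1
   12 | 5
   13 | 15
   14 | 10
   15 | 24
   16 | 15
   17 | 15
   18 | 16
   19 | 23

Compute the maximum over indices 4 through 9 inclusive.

18

Elements at indices 4..9: 17, 18, 0, 1, 15, 15
max(17, 18, 0, 1, 15, 15) = 18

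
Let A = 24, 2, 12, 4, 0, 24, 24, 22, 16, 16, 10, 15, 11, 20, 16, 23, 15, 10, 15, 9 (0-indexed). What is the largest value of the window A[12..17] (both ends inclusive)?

Elements at indices 12..17: 11, 20, 16, 23, 15, 10
max(11, 20, 16, 23, 15, 10) = 23

23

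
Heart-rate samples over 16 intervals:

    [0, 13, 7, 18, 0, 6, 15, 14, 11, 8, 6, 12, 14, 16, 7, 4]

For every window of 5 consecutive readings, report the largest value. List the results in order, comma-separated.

(0, 13, 7, 18, 0) → max 18
(13, 7, 18, 0, 6) → max 18
(7, 18, 0, 6, 15) → max 18
(18, 0, 6, 15, 14) → max 18
(0, 6, 15, 14, 11) → max 15
(6, 15, 14, 11, 8) → max 15
(15, 14, 11, 8, 6) → max 15
(14, 11, 8, 6, 12) → max 14
(11, 8, 6, 12, 14) → max 14
(8, 6, 12, 14, 16) → max 16
(6, 12, 14, 16, 7) → max 16
(12, 14, 16, 7, 4) → max 16

18, 18, 18, 18, 15, 15, 15, 14, 14, 16, 16, 16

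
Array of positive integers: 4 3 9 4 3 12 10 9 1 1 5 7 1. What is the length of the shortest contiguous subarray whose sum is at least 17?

2

add 4: running sum 4 < 17
add 3: running sum 7 < 17
add 9: running sum 16 < 17
end 3: [4, 3, 9, 4] sum 20, len 4
end 4: [3, 9, 4, 3] sum 19, len 4
end 5: [4, 3, 12] sum 19, len 3
end 6: [12, 10] sum 22, len 2
end 7: [10, 9] sum 19, len 2
end 8: [10, 9, 1] sum 20, len 3
end 9: [10, 9, 1, 1] sum 21, len 4
end 10: [10, 9, 1, 1, 5] sum 26, len 5
end 11: [9, 1, 1, 5, 7] sum 23, len 5
end 12: [9, 1, 1, 5, 7, 1] sum 24, len 6
Shortest qualifying length: 2.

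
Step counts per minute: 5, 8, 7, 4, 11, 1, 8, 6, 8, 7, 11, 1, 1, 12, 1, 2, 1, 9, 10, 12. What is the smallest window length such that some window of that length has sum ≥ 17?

2

Extend right; whenever the sum reaches 17, record the length and shrink from the left:
add 5: running sum 5 < 17
add 8: running sum 13 < 17
end 2: [5, 8, 7] sum 20, len 3
end 3: [8, 7, 4] sum 19, len 3
end 4: [7, 4, 11] sum 22, len 3
end 5: [7, 4, 11, 1] sum 23, len 4
end 6: [11, 1, 8] sum 20, len 3
end 7: [11, 1, 8, 6] sum 26, len 4
end 8: [8, 6, 8] sum 22, len 3
end 9: [6, 8, 7] sum 21, len 3
end 10: [7, 11] sum 18, len 2
end 11: [7, 11, 1] sum 19, len 3
end 12: [7, 11, 1, 1] sum 20, len 4
end 13: [11, 1, 1, 12] sum 25, len 4
end 14: [11, 1, 1, 12, 1] sum 26, len 5
end 15: [1, 1, 12, 1, 2] sum 17, len 5
end 16: [1, 12, 1, 2, 1] sum 17, len 5
end 17: [12, 1, 2, 1, 9] sum 25, len 5
end 18: [9, 10] sum 19, len 2
end 19: [10, 12] sum 22, len 2
Shortest qualifying length: 2.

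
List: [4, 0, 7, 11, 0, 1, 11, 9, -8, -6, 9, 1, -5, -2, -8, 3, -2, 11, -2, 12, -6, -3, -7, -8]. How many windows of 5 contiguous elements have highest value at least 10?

(4, 0, 7, 11, 0) → max 11  ≥ 10 ✓
(0, 7, 11, 0, 1) → max 11  ≥ 10 ✓
(7, 11, 0, 1, 11) → max 11  ≥ 10 ✓
(11, 0, 1, 11, 9) → max 11  ≥ 10 ✓
(0, 1, 11, 9, -8) → max 11  ≥ 10 ✓
(1, 11, 9, -8, -6) → max 11  ≥ 10 ✓
(11, 9, -8, -6, 9) → max 11  ≥ 10 ✓
(9, -8, -6, 9, 1) → max 9
(-8, -6, 9, 1, -5) → max 9
(-6, 9, 1, -5, -2) → max 9
(9, 1, -5, -2, -8) → max 9
(1, -5, -2, -8, 3) → max 3
(-5, -2, -8, 3, -2) → max 3
(-2, -8, 3, -2, 11) → max 11  ≥ 10 ✓
(-8, 3, -2, 11, -2) → max 11  ≥ 10 ✓
(3, -2, 11, -2, 12) → max 12  ≥ 10 ✓
(-2, 11, -2, 12, -6) → max 12  ≥ 10 ✓
(11, -2, 12, -6, -3) → max 12  ≥ 10 ✓
(-2, 12, -6, -3, -7) → max 12  ≥ 10 ✓
(12, -6, -3, -7, -8) → max 12  ≥ 10 ✓
14 windows satisfy the condition.

14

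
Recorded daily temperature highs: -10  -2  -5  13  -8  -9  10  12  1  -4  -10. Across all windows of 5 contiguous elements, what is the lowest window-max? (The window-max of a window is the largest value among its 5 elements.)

Window maxs for each of the 7 positions:
-10 -2 -5 13 -8 → max 13
-2 -5 13 -8 -9 → max 13
-5 13 -8 -9 10 → max 13
13 -8 -9 10 12 → max 13
-8 -9 10 12 1 → max 12
-9 10 12 1 -4 → max 12
10 12 1 -4 -10 → max 12
Lowest of these is 12.

12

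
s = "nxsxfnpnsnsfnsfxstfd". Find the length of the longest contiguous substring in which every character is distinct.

5

add n: [n] len 1
add x: [n, x] len 2
add s: [n, x, s] len 3
add x (repeat x, move left end past it): [s, x] len 2
add f: [s, x, f] len 3
add n: [s, x, f, n] len 4
add p: [s, x, f, n, p] len 5
add n (repeat n, move left end past it): [p, n] len 2
add s: [p, n, s] len 3
add n (repeat n, move left end past it): [s, n] len 2
add s (repeat s, move left end past it): [n, s] len 2
add f: [n, s, f] len 3
add n (repeat n, move left end past it): [s, f, n] len 3
add s (repeat s, move left end past it): [f, n, s] len 3
add f (repeat f, move left end past it): [n, s, f] len 3
add x: [n, s, f, x] len 4
add s (repeat s, move left end past it): [f, x, s] len 3
add t: [f, x, s, t] len 4
add f (repeat f, move left end past it): [x, s, t, f] len 4
add d: [x, s, t, f, d] len 5
Longest all-distinct length: 5.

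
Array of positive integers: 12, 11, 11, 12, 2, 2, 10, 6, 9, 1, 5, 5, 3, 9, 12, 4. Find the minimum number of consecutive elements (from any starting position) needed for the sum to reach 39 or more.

4

add 12: running sum 12 < 39
add 11: running sum 23 < 39
add 11: running sum 34 < 39
add 12: shortest ending here [12, 11, 11, 12] sum 46, len 4
add 2: shortest ending here [12, 11, 11, 12, 2] sum 48, len 5
add 2: shortest ending here [12, 11, 11, 12, 2, 2] sum 50, len 6
add 10: shortest ending here [11, 11, 12, 2, 2, 10] sum 48, len 6
add 6: shortest ending here [11, 12, 2, 2, 10, 6] sum 43, len 6
add 9: shortest ending here [12, 2, 2, 10, 6, 9] sum 41, len 6
add 1: shortest ending here [12, 2, 2, 10, 6, 9, 1] sum 42, len 7
add 5: shortest ending here [12, 2, 2, 10, 6, 9, 1, 5] sum 47, len 8
add 5: shortest ending here [2, 2, 10, 6, 9, 1, 5, 5] sum 40, len 8
add 3: shortest ending here [10, 6, 9, 1, 5, 5, 3] sum 39, len 7
add 9: shortest ending here [10, 6, 9, 1, 5, 5, 3, 9] sum 48, len 8
add 12: shortest ending here [9, 1, 5, 5, 3, 9, 12] sum 44, len 7
add 4: shortest ending here [1, 5, 5, 3, 9, 12, 4] sum 39, len 7
Shortest qualifying length: 4.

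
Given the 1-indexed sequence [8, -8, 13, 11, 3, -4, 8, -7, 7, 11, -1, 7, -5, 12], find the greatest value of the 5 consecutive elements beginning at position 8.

11

Elements at indices 8..12: -7, 7, 11, -1, 7
max(-7, 7, 11, -1, 7) = 11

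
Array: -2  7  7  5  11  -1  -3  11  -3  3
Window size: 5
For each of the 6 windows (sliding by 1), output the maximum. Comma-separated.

-2 7 7 5 11 → max 11
7 7 5 11 -1 → max 11
7 5 11 -1 -3 → max 11
5 11 -1 -3 11 → max 11
11 -1 -3 11 -3 → max 11
-1 -3 11 -3 3 → max 11

11, 11, 11, 11, 11, 11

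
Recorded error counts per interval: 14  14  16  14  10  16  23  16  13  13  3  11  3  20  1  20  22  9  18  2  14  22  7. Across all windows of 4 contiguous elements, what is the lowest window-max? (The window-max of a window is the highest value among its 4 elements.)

13

[14, 14, 16, 14] → max 16
[14, 16, 14, 10] → max 16
[16, 14, 10, 16] → max 16
[14, 10, 16, 23] → max 23
[10, 16, 23, 16] → max 23
[16, 23, 16, 13] → max 23
[23, 16, 13, 13] → max 23
[16, 13, 13, 3] → max 16
[13, 13, 3, 11] → max 13
[13, 3, 11, 3] → max 13
[3, 11, 3, 20] → max 20
[11, 3, 20, 1] → max 20
[3, 20, 1, 20] → max 20
[20, 1, 20, 22] → max 22
[1, 20, 22, 9] → max 22
[20, 22, 9, 18] → max 22
[22, 9, 18, 2] → max 22
[9, 18, 2, 14] → max 18
[18, 2, 14, 22] → max 22
[2, 14, 22, 7] → max 22
Lowest of these is 13.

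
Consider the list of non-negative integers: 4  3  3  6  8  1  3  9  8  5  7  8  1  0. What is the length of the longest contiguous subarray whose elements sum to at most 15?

Extend to the right; shrink from the left whenever the sum exceeds 15:
→ 4: sum 4, len 1
→ 3: sum 7, len 2
→ 3: sum 10, len 3
→ 6 (dropped 4): sum 12, len 3
→ 8 (dropped 3, 3): sum 14, len 2
→ 1: sum 15, len 3
→ 3 (dropped 6): sum 12, len 3
→ 9 (dropped 8): sum 13, len 3
→ 8 (dropped 1, 3, 9): sum 8, len 1
→ 5: sum 13, len 2
→ 7 (dropped 8): sum 12, len 2
→ 8 (dropped 5): sum 15, len 2
→ 1 (dropped 7): sum 9, len 2
→ 0: sum 9, len 3
Longest length seen: 3.

3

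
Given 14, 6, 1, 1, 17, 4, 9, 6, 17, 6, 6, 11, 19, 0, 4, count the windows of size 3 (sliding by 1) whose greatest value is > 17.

[14, 6, 1] → max 14
[6, 1, 1] → max 6
[1, 1, 17] → max 17
[1, 17, 4] → max 17
[17, 4, 9] → max 17
[4, 9, 6] → max 9
[9, 6, 17] → max 17
[6, 17, 6] → max 17
[17, 6, 6] → max 17
[6, 6, 11] → max 11
[6, 11, 19] → max 19  > 17 ✓
[11, 19, 0] → max 19  > 17 ✓
[19, 0, 4] → max 19  > 17 ✓
3 windows satisfy the condition.

3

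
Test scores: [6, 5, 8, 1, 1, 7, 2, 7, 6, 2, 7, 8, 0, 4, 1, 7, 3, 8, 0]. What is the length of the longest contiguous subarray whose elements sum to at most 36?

8

Extend to the right; shrink from the left whenever the sum exceeds 36:
add 6: [6] sum 6, len 1
add 5: [6, 5] sum 11, len 2
add 8: [6, 5, 8] sum 19, len 3
add 1: [6, 5, 8, 1] sum 20, len 4
add 1: [6, 5, 8, 1, 1] sum 21, len 5
add 7: [6, 5, 8, 1, 1, 7] sum 28, len 6
add 2: [6, 5, 8, 1, 1, 7, 2] sum 30, len 7
add 7: [5, 8, 1, 1, 7, 2, 7] sum 31, len 7
add 6: [8, 1, 1, 7, 2, 7, 6] sum 32, len 7
add 2: [8, 1, 1, 7, 2, 7, 6, 2] sum 34, len 8
add 7: [1, 1, 7, 2, 7, 6, 2, 7] sum 33, len 8
add 8: [2, 7, 6, 2, 7, 8] sum 32, len 6
add 0: [2, 7, 6, 2, 7, 8, 0] sum 32, len 7
add 4: [2, 7, 6, 2, 7, 8, 0, 4] sum 36, len 8
add 1: [7, 6, 2, 7, 8, 0, 4, 1] sum 35, len 8
add 7: [6, 2, 7, 8, 0, 4, 1, 7] sum 35, len 8
add 3: [2, 7, 8, 0, 4, 1, 7, 3] sum 32, len 8
add 8: [8, 0, 4, 1, 7, 3, 8] sum 31, len 7
add 0: [8, 0, 4, 1, 7, 3, 8, 0] sum 31, len 8
Longest length seen: 8.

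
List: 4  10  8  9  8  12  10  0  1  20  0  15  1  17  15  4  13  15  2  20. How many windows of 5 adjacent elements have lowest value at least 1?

(4, 10, 8, 9, 8) → min 4  ≥ 1 ✓
(10, 8, 9, 8, 12) → min 8  ≥ 1 ✓
(8, 9, 8, 12, 10) → min 8  ≥ 1 ✓
(9, 8, 12, 10, 0) → min 0
(8, 12, 10, 0, 1) → min 0
(12, 10, 0, 1, 20) → min 0
(10, 0, 1, 20, 0) → min 0
(0, 1, 20, 0, 15) → min 0
(1, 20, 0, 15, 1) → min 0
(20, 0, 15, 1, 17) → min 0
(0, 15, 1, 17, 15) → min 0
(15, 1, 17, 15, 4) → min 1  ≥ 1 ✓
(1, 17, 15, 4, 13) → min 1  ≥ 1 ✓
(17, 15, 4, 13, 15) → min 4  ≥ 1 ✓
(15, 4, 13, 15, 2) → min 2  ≥ 1 ✓
(4, 13, 15, 2, 20) → min 2  ≥ 1 ✓
8 windows satisfy the condition.

8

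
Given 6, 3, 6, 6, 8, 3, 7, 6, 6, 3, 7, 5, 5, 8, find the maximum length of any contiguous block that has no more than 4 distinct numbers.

11

add 6: window [6] (1 distinct), len 1
add 3: window [6, 3] (2 distinct), len 2
add 6: window [6, 3, 6] (2 distinct), len 3
add 6: window [6, 3, 6, 6] (2 distinct), len 4
add 8: window [6, 3, 6, 6, 8] (3 distinct), len 5
add 3: window [6, 3, 6, 6, 8, 3] (3 distinct), len 6
add 7: window [6, 3, 6, 6, 8, 3, 7] (4 distinct), len 7
add 6: window [6, 3, 6, 6, 8, 3, 7, 6] (4 distinct), len 8
add 6: window [6, 3, 6, 6, 8, 3, 7, 6, 6] (4 distinct), len 9
add 3: window [6, 3, 6, 6, 8, 3, 7, 6, 6, 3] (4 distinct), len 10
add 7: window [6, 3, 6, 6, 8, 3, 7, 6, 6, 3, 7] (4 distinct), len 11
add 5: window [3, 7, 6, 6, 3, 7, 5] (4 distinct), len 7
add 5: window [3, 7, 6, 6, 3, 7, 5, 5] (4 distinct), len 8
add 8: window [3, 7, 5, 5, 8] (4 distinct), len 5
Longest length with ≤4 distinct: 11.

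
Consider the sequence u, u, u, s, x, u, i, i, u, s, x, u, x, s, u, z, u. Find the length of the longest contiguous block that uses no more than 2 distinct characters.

add u: window [u] (1 distinct), len 1
add u: window [u, u] (1 distinct), len 2
add u: window [u, u, u] (1 distinct), len 3
add s: window [u, u, u, s] (2 distinct), len 4
add x: window [s, x] (2 distinct), len 2
add u: window [x, u] (2 distinct), len 2
add i: window [u, i] (2 distinct), len 2
add i: window [u, i, i] (2 distinct), len 3
add u: window [u, i, i, u] (2 distinct), len 4
add s: window [u, s] (2 distinct), len 2
add x: window [s, x] (2 distinct), len 2
add u: window [x, u] (2 distinct), len 2
add x: window [x, u, x] (2 distinct), len 3
add s: window [x, s] (2 distinct), len 2
add u: window [s, u] (2 distinct), len 2
add z: window [u, z] (2 distinct), len 2
add u: window [u, z, u] (2 distinct), len 3
Longest length with ≤2 distinct: 4.

4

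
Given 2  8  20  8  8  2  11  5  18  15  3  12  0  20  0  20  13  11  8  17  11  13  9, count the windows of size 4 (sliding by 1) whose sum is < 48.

2 8 20 8 → sum 38  < 48 ✓
8 20 8 8 → sum 44  < 48 ✓
20 8 8 2 → sum 38  < 48 ✓
8 8 2 11 → sum 29  < 48 ✓
8 2 11 5 → sum 26  < 48 ✓
2 11 5 18 → sum 36  < 48 ✓
11 5 18 15 → sum 49
5 18 15 3 → sum 41  < 48 ✓
18 15 3 12 → sum 48
15 3 12 0 → sum 30  < 48 ✓
3 12 0 20 → sum 35  < 48 ✓
12 0 20 0 → sum 32  < 48 ✓
0 20 0 20 → sum 40  < 48 ✓
20 0 20 13 → sum 53
0 20 13 11 → sum 44  < 48 ✓
20 13 11 8 → sum 52
13 11 8 17 → sum 49
11 8 17 11 → sum 47  < 48 ✓
8 17 11 13 → sum 49
17 11 13 9 → sum 50
13 windows satisfy the condition.

13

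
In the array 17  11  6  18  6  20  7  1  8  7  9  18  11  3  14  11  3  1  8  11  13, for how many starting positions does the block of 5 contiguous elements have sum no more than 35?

3

17 11 6 18 6 → sum 58
11 6 18 6 20 → sum 61
6 18 6 20 7 → sum 57
18 6 20 7 1 → sum 52
6 20 7 1 8 → sum 42
20 7 1 8 7 → sum 43
7 1 8 7 9 → sum 32  ≤ 35 ✓
1 8 7 9 18 → sum 43
8 7 9 18 11 → sum 53
7 9 18 11 3 → sum 48
9 18 11 3 14 → sum 55
18 11 3 14 11 → sum 57
11 3 14 11 3 → sum 42
3 14 11 3 1 → sum 32  ≤ 35 ✓
14 11 3 1 8 → sum 37
11 3 1 8 11 → sum 34  ≤ 35 ✓
3 1 8 11 13 → sum 36
3 windows satisfy the condition.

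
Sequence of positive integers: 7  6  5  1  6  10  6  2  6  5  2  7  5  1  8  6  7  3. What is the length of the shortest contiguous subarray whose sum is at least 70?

add 7: running sum 7 < 70
add 6: running sum 13 < 70
add 5: running sum 18 < 70
add 1: running sum 19 < 70
add 6: running sum 25 < 70
add 10: running sum 35 < 70
add 6: running sum 41 < 70
add 2: running sum 43 < 70
add 6: running sum 49 < 70
add 5: running sum 54 < 70
add 2: running sum 56 < 70
add 7: running sum 63 < 70
add 5: running sum 68 < 70
add 1: running sum 69 < 70
end 14: [6, 5, 1, 6, 10, 6, 2, 6, 5, 2, 7, 5, 1, 8] sum 70, len 14
end 15: [5, 1, 6, 10, 6, 2, 6, 5, 2, 7, 5, 1, 8, 6] sum 70, len 14
end 16: [6, 10, 6, 2, 6, 5, 2, 7, 5, 1, 8, 6, 7] sum 71, len 13
end 17: [6, 10, 6, 2, 6, 5, 2, 7, 5, 1, 8, 6, 7, 3] sum 74, len 14
Shortest qualifying length: 13.

13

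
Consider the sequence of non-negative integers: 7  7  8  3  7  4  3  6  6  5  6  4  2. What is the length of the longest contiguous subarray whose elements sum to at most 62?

12

→ 7: sum 7, len 1
→ 7: sum 14, len 2
→ 8: sum 22, len 3
→ 3: sum 25, len 4
→ 7: sum 32, len 5
→ 4: sum 36, len 6
→ 3: sum 39, len 7
→ 6: sum 45, len 8
→ 6: sum 51, len 9
→ 5: sum 56, len 10
→ 6: sum 62, len 11
→ 4 (dropped 7): sum 59, len 11
→ 2: sum 61, len 12
Longest length seen: 12.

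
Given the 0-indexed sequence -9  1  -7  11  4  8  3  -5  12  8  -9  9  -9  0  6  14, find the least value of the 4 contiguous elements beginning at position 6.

-5

Elements at indices 6..9: 3, -5, 12, 8
min(3, -5, 12, 8) = -5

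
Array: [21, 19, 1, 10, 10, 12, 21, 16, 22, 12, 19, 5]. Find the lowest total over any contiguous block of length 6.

[21, 19, 1, 10, 10, 12] → sum 73
[19, 1, 10, 10, 12, 21] → sum 73
[1, 10, 10, 12, 21, 16] → sum 70
[10, 10, 12, 21, 16, 22] → sum 91
[10, 12, 21, 16, 22, 12] → sum 93
[12, 21, 16, 22, 12, 19] → sum 102
[21, 16, 22, 12, 19, 5] → sum 95
Lowest of these is 70.

70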